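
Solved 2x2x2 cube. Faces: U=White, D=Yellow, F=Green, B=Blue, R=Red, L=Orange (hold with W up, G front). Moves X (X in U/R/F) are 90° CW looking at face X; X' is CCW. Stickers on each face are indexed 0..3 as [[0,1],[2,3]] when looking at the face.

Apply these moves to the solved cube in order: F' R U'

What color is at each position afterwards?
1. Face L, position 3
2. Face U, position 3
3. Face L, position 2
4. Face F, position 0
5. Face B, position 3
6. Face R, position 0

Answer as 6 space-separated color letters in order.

After move 1 (F'): F=GGGG U=WWRR R=YRYR D=OOYY L=OWOW
After move 2 (R): R=YYRR U=WGRG F=GOGY D=OBYB B=RBWB
After move 3 (U'): U=GGWR F=OWGY R=GORR B=YYWB L=RBOW
Query 1: L[3] = W
Query 2: U[3] = R
Query 3: L[2] = O
Query 4: F[0] = O
Query 5: B[3] = B
Query 6: R[0] = G

Answer: W R O O B G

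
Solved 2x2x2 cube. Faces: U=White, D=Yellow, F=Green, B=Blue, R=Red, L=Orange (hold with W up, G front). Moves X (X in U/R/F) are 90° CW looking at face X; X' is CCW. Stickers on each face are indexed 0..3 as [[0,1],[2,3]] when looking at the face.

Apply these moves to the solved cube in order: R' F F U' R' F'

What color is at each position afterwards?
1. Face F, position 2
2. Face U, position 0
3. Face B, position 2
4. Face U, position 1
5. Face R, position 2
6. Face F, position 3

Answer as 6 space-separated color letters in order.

Answer: O B W Y B W

Derivation:
After move 1 (R'): R=RRRR U=WBWB F=GWGW D=YGYG B=YBYB
After move 2 (F): F=GGWW U=WBOO R=WRBR D=RRYG L=OYOG
After move 3 (F): F=WGWG U=WBGY R=OROR D=BWYG L=OROR
After move 4 (U'): U=BYWG F=ORWG R=WGOR B=ORYB L=YBOR
After move 5 (R'): R=GRWO U=BYWO F=OYWG D=BRYG B=GRWB
After move 6 (F'): F=YGOW U=BYGW R=RRBO D=BRYG L=YOOW
Query 1: F[2] = O
Query 2: U[0] = B
Query 3: B[2] = W
Query 4: U[1] = Y
Query 5: R[2] = B
Query 6: F[3] = W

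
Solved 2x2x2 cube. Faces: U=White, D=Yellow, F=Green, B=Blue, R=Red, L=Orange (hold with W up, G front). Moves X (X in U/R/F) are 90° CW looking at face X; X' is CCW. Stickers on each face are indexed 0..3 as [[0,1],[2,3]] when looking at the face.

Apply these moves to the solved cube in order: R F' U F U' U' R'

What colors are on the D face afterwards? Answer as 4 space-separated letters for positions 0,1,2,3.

After move 1 (R): R=RRRR U=WGWG F=GYGY D=YBYB B=WBWB
After move 2 (F'): F=YYGG U=WGRR R=BRYR D=OOYB L=OGOW
After move 3 (U): U=RWRG F=BRGG R=WBYR B=OGWB L=YYOW
After move 4 (F): F=GBGR U=RWWY R=RBGR D=YWYB L=YOOO
After move 5 (U'): U=WYRW F=YOGR R=GBGR B=RBWB L=OGOO
After move 6 (U'): U=YWWR F=OGGR R=YOGR B=GBWB L=RBOO
After move 7 (R'): R=ORYG U=YWWG F=OWGR D=YGYR B=BBWB
Query: D face = YGYR

Answer: Y G Y R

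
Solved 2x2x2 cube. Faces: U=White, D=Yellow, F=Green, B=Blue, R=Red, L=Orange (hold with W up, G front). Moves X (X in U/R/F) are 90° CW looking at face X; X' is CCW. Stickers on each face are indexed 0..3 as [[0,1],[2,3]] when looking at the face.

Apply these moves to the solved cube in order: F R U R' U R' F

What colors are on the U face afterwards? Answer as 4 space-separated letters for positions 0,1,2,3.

Answer: G B Y W

Derivation:
After move 1 (F): F=GGGG U=WWOO R=WRWR D=RRYY L=OYOY
After move 2 (R): R=WWRR U=WGOG F=GRGY D=RBYB B=OBWB
After move 3 (U): U=OWGG F=WWGY R=OBRR B=OYWB L=GROY
After move 4 (R'): R=BROR U=OWGO F=WWGG D=RWYY B=BYBB
After move 5 (U): U=GOOW F=BRGG R=BYOR B=GRBB L=WWOY
After move 6 (R'): R=YRBO U=GBOG F=BOGW D=RRYG B=YRWB
After move 7 (F): F=GBWO U=GBYW R=ORGO D=BYYG L=WROR
Query: U face = GBYW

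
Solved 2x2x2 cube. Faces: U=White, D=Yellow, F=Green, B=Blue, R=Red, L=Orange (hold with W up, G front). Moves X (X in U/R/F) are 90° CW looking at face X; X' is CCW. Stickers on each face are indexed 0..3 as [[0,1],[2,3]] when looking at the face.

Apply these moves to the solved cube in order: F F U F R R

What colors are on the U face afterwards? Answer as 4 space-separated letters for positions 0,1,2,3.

Answer: Y B R Y

Derivation:
After move 1 (F): F=GGGG U=WWOO R=WRWR D=RRYY L=OYOY
After move 2 (F): F=GGGG U=WWYY R=OROR D=WWYY L=OROR
After move 3 (U): U=YWYW F=ORGG R=BBOR B=ORBB L=GGOR
After move 4 (F): F=GOGR U=YWRG R=YBWR D=OBYY L=GWOW
After move 5 (R): R=WYRB U=YORR F=GBGY D=OBYO B=GRWB
After move 6 (R): R=RWBY U=YBRY F=GBGO D=OWYG B=RROB
Query: U face = YBRY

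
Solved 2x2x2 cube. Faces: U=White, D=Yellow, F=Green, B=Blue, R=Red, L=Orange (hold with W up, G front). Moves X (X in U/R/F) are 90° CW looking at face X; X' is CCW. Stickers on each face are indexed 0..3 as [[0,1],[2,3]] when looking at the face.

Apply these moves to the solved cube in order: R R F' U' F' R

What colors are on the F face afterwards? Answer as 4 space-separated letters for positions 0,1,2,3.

Answer: Y W O W

Derivation:
After move 1 (R): R=RRRR U=WGWG F=GYGY D=YBYB B=WBWB
After move 2 (R): R=RRRR U=WYWY F=GBGB D=YWYW B=GBGB
After move 3 (F'): F=BBGG U=WYRR R=WRYR D=OOYW L=OYOW
After move 4 (U'): U=YRWR F=OYGG R=BBYR B=WRGB L=GBOW
After move 5 (F'): F=YGOG U=YRBY R=OBOR D=BWYW L=GROW
After move 6 (R): R=OORB U=YGBG F=YWOW D=BGYW B=YRRB
Query: F face = YWOW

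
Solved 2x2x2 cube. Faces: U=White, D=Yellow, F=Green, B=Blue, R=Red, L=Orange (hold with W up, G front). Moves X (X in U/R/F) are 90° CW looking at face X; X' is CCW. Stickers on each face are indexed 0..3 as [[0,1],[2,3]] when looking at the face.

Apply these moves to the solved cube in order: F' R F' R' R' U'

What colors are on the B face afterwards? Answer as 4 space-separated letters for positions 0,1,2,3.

Answer: R O Y B

Derivation:
After move 1 (F'): F=GGGG U=WWRR R=YRYR D=OOYY L=OWOW
After move 2 (R): R=YYRR U=WGRG F=GOGY D=OBYB B=RBWB
After move 3 (F'): F=OYGG U=WGYR R=BYOR D=WWYB L=OGOR
After move 4 (R'): R=YRBO U=WWYR F=OGGR D=WYYG B=BBWB
After move 5 (R'): R=ROYB U=WWYB F=OWGR D=WGYR B=GBYB
After move 6 (U'): U=WBWY F=OGGR R=OWYB B=ROYB L=GBOR
Query: B face = ROYB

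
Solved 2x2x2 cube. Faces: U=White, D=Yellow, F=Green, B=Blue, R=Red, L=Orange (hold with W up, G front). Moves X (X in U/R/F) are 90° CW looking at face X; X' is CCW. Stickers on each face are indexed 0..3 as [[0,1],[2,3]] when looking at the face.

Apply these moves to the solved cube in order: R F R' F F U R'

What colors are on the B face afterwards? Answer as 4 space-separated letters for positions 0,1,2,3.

Answer: Y W O B

Derivation:
After move 1 (R): R=RRRR U=WGWG F=GYGY D=YBYB B=WBWB
After move 2 (F): F=GGYY U=WGOO R=WRGR D=RRYB L=OYOB
After move 3 (R'): R=RRWG U=WWOW F=GGYO D=RGYY B=BBRB
After move 4 (F): F=YGOG U=WWBY R=ORWG D=WRYY L=OROG
After move 5 (F): F=OYGG U=WWGR R=BRYG D=WOYY L=OWOR
After move 6 (U): U=GWRW F=BRGG R=BBYG B=OWRB L=OYOR
After move 7 (R'): R=BGBY U=GRRO F=BWGW D=WRYG B=YWOB
Query: B face = YWOB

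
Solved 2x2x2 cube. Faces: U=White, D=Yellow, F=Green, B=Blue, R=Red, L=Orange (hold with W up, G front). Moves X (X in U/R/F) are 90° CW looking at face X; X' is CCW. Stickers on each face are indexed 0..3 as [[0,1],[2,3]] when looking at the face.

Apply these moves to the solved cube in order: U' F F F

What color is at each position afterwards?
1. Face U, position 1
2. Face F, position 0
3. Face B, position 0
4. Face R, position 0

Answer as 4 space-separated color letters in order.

Answer: W O R Y

Derivation:
After move 1 (U'): U=WWWW F=OOGG R=GGRR B=RRBB L=BBOO
After move 2 (F): F=GOGO U=WWOB R=WGWR D=RGYY L=BYOY
After move 3 (F): F=GGOO U=WWYY R=OGBR D=WWYY L=BROG
After move 4 (F): F=OGOG U=WWGR R=YGYR D=BOYY L=BWOW
Query 1: U[1] = W
Query 2: F[0] = O
Query 3: B[0] = R
Query 4: R[0] = Y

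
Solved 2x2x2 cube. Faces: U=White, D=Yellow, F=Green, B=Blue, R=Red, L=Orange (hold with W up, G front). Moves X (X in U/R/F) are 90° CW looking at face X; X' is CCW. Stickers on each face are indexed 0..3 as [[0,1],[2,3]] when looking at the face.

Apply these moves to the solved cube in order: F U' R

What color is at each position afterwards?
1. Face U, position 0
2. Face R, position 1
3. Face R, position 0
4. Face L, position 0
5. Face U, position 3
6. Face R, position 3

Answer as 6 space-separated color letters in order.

Answer: W G W B G G

Derivation:
After move 1 (F): F=GGGG U=WWOO R=WRWR D=RRYY L=OYOY
After move 2 (U'): U=WOWO F=OYGG R=GGWR B=WRBB L=BBOY
After move 3 (R): R=WGRG U=WYWG F=ORGY D=RBYW B=OROB
Query 1: U[0] = W
Query 2: R[1] = G
Query 3: R[0] = W
Query 4: L[0] = B
Query 5: U[3] = G
Query 6: R[3] = G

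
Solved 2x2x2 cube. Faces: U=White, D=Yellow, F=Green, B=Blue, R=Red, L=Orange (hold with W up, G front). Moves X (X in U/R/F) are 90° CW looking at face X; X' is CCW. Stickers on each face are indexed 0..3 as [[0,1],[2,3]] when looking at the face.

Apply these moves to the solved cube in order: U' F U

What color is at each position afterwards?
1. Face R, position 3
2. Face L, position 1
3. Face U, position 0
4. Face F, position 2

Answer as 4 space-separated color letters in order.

Answer: R O O G

Derivation:
After move 1 (U'): U=WWWW F=OOGG R=GGRR B=RRBB L=BBOO
After move 2 (F): F=GOGO U=WWOB R=WGWR D=RGYY L=BYOY
After move 3 (U): U=OWBW F=WGGO R=RRWR B=BYBB L=GOOY
Query 1: R[3] = R
Query 2: L[1] = O
Query 3: U[0] = O
Query 4: F[2] = G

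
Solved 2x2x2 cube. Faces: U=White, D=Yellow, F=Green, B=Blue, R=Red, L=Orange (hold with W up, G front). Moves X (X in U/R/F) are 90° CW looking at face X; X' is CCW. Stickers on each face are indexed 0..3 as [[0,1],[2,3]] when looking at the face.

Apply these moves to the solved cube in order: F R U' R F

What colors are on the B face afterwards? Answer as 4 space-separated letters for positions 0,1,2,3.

Answer: O W G B

Derivation:
After move 1 (F): F=GGGG U=WWOO R=WRWR D=RRYY L=OYOY
After move 2 (R): R=WWRR U=WGOG F=GRGY D=RBYB B=OBWB
After move 3 (U'): U=GGWO F=OYGY R=GRRR B=WWWB L=OBOY
After move 4 (R): R=RGRR U=GYWY F=OBGB D=RWYW B=OWGB
After move 5 (F): F=GOBB U=GYYB R=WGYR D=RRYW L=OROW
Query: B face = OWGB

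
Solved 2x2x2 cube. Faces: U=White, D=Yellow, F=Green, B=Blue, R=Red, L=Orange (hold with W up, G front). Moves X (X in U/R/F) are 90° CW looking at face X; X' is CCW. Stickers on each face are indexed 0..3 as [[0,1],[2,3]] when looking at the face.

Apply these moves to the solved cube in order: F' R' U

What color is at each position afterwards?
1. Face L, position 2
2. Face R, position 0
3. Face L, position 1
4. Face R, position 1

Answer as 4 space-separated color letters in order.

Answer: O Y W B

Derivation:
After move 1 (F'): F=GGGG U=WWRR R=YRYR D=OOYY L=OWOW
After move 2 (R'): R=RRYY U=WBRB F=GWGR D=OGYG B=YBOB
After move 3 (U): U=RWBB F=RRGR R=YBYY B=OWOB L=GWOW
Query 1: L[2] = O
Query 2: R[0] = Y
Query 3: L[1] = W
Query 4: R[1] = B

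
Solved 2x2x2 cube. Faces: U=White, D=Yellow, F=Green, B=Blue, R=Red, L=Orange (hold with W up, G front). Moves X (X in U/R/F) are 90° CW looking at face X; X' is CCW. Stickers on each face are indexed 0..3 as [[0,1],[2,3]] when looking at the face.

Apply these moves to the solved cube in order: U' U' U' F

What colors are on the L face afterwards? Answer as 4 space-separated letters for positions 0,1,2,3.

Answer: G Y O Y

Derivation:
After move 1 (U'): U=WWWW F=OOGG R=GGRR B=RRBB L=BBOO
After move 2 (U'): U=WWWW F=BBGG R=OORR B=GGBB L=RROO
After move 3 (U'): U=WWWW F=RRGG R=BBRR B=OOBB L=GGOO
After move 4 (F): F=GRGR U=WWOG R=WBWR D=RBYY L=GYOY
Query: L face = GYOY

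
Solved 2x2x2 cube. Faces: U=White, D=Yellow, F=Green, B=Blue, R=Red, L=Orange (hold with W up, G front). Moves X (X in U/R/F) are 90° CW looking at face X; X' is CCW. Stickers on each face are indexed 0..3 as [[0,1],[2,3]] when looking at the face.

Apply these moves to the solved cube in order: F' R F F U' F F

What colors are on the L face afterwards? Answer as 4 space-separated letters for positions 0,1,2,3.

Answer: R W O Y

Derivation:
After move 1 (F'): F=GGGG U=WWRR R=YRYR D=OOYY L=OWOW
After move 2 (R): R=YYRR U=WGRG F=GOGY D=OBYB B=RBWB
After move 3 (F): F=GGYO U=WGWW R=RYGR D=RYYB L=OOOB
After move 4 (F): F=YGOG U=WGBO R=WYWR D=GRYB L=OROY
After move 5 (U'): U=GOWB F=OROG R=YGWR B=WYWB L=RBOY
After move 6 (F): F=OOGR U=GOYB R=WGBR D=WYYB L=RGOR
After move 7 (F): F=GORO U=GORG R=YGBR D=BWYB L=RWOY
Query: L face = RWOY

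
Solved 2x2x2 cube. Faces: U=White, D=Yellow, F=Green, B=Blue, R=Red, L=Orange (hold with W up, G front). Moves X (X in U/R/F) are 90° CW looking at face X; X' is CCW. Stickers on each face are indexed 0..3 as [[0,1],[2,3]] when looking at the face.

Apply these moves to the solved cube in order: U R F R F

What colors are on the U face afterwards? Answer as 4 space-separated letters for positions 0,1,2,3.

Answer: W R B Y

Derivation:
After move 1 (U): U=WWWW F=RRGG R=BBRR B=OOBB L=GGOO
After move 2 (R): R=RBRB U=WRWG F=RYGY D=YBYO B=WOWB
After move 3 (F): F=GRYY U=WROG R=WBGB D=RRYO L=GYOB
After move 4 (R): R=GWBB U=WROY F=GRYO D=RWYW B=GORB
After move 5 (F): F=YGOR U=WRBY R=OWYB D=BGYW L=GROW
Query: U face = WRBY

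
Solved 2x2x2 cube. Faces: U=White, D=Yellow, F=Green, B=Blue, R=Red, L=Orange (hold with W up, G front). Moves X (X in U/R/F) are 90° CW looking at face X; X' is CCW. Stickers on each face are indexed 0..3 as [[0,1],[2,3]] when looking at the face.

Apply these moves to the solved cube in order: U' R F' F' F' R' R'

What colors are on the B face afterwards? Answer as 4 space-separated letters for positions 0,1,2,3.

Answer: Y R O B

Derivation:
After move 1 (U'): U=WWWW F=OOGG R=GGRR B=RRBB L=BBOO
After move 2 (R): R=RGRG U=WOWG F=OYGY D=YBYR B=WRWB
After move 3 (F'): F=YYOG U=WORR R=BGYG D=BOYR L=BGOW
After move 4 (F'): F=YGYO U=WOBY R=OGBG D=GWYR L=BROR
After move 5 (F'): F=GOYY U=WOOB R=WGGG D=RRYR L=BYOB
After move 6 (R'): R=GGWG U=WWOW F=GOYB D=ROYY B=RRRB
After move 7 (R'): R=GGGW U=WROR F=GWYW D=ROYB B=YROB
Query: B face = YROB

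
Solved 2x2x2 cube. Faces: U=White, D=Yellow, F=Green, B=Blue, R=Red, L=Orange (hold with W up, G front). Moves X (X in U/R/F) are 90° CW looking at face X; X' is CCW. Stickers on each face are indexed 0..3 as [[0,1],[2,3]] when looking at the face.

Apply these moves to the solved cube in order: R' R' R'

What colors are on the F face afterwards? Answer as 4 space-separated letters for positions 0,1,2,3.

Answer: G Y G Y

Derivation:
After move 1 (R'): R=RRRR U=WBWB F=GWGW D=YGYG B=YBYB
After move 2 (R'): R=RRRR U=WYWY F=GBGB D=YWYW B=GBGB
After move 3 (R'): R=RRRR U=WGWG F=GYGY D=YBYB B=WBWB
Query: F face = GYGY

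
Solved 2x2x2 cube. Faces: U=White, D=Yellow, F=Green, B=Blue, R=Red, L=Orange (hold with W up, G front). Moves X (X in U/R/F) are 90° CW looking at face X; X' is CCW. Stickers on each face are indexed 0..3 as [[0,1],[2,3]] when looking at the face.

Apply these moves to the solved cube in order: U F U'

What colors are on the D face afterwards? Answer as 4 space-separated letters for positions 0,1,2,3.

After move 1 (U): U=WWWW F=RRGG R=BBRR B=OOBB L=GGOO
After move 2 (F): F=GRGR U=WWOG R=WBWR D=RBYY L=GYOY
After move 3 (U'): U=WGWO F=GYGR R=GRWR B=WBBB L=OOOY
Query: D face = RBYY

Answer: R B Y Y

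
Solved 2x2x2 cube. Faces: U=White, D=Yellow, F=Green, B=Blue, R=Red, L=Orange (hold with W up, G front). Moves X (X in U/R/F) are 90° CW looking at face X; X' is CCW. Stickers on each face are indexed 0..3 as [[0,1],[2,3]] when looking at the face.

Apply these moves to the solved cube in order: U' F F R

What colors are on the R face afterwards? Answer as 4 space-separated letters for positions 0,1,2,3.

After move 1 (U'): U=WWWW F=OOGG R=GGRR B=RRBB L=BBOO
After move 2 (F): F=GOGO U=WWOB R=WGWR D=RGYY L=BYOY
After move 3 (F): F=GGOO U=WWYY R=OGBR D=WWYY L=BROG
After move 4 (R): R=BORG U=WGYO F=GWOY D=WBYR B=YRWB
Query: R face = BORG

Answer: B O R G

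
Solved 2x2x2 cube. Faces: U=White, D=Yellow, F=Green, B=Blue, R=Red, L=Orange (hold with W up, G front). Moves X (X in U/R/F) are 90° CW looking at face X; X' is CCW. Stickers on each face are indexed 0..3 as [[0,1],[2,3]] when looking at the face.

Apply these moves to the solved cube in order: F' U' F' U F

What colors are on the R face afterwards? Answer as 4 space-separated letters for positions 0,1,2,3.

After move 1 (F'): F=GGGG U=WWRR R=YRYR D=OOYY L=OWOW
After move 2 (U'): U=WRWR F=OWGG R=GGYR B=YRBB L=BBOW
After move 3 (F'): F=WGOG U=WRGY R=OGOR D=BWYY L=BROW
After move 4 (U): U=GWYR F=OGOG R=YROR B=BRBB L=WGOW
After move 5 (F): F=OOGG U=GWWG R=YRRR D=OYYY L=WBOW
Query: R face = YRRR

Answer: Y R R R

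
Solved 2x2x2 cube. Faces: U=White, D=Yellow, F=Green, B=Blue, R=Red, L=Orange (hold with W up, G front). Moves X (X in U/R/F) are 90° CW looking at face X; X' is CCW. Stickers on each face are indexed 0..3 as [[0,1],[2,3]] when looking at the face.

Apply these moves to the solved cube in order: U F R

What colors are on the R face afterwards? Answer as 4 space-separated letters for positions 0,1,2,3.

Answer: W W R B

Derivation:
After move 1 (U): U=WWWW F=RRGG R=BBRR B=OOBB L=GGOO
After move 2 (F): F=GRGR U=WWOG R=WBWR D=RBYY L=GYOY
After move 3 (R): R=WWRB U=WROR F=GBGY D=RBYO B=GOWB
Query: R face = WWRB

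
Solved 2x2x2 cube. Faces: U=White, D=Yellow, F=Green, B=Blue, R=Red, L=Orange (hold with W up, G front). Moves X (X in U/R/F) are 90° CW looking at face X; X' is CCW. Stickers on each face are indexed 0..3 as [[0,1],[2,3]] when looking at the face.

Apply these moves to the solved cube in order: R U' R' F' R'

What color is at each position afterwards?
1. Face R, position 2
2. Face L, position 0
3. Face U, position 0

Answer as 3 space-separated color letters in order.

After move 1 (R): R=RRRR U=WGWG F=GYGY D=YBYB B=WBWB
After move 2 (U'): U=GGWW F=OOGY R=GYRR B=RRWB L=WBOO
After move 3 (R'): R=YRGR U=GWWR F=OGGW D=YOYY B=BRBB
After move 4 (F'): F=GWOG U=GWYG R=ORYR D=BOYY L=WROW
After move 5 (R'): R=RROY U=GBYB F=GWOG D=BWYG B=YROB
Query 1: R[2] = O
Query 2: L[0] = W
Query 3: U[0] = G

Answer: O W G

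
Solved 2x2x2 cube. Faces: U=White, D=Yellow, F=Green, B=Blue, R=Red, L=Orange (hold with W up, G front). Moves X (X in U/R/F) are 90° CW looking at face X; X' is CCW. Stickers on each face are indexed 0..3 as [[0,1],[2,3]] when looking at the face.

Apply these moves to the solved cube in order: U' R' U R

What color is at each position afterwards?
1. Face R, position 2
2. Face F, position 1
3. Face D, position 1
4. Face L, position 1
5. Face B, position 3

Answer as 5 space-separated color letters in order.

Answer: R O Y W B

Derivation:
After move 1 (U'): U=WWWW F=OOGG R=GGRR B=RRBB L=BBOO
After move 2 (R'): R=GRGR U=WBWR F=OWGW D=YOYG B=YRYB
After move 3 (U): U=WWRB F=GRGW R=YRGR B=BBYB L=OWOO
After move 4 (R): R=GYRR U=WRRW F=GOGG D=YYYB B=BBWB
Query 1: R[2] = R
Query 2: F[1] = O
Query 3: D[1] = Y
Query 4: L[1] = W
Query 5: B[3] = B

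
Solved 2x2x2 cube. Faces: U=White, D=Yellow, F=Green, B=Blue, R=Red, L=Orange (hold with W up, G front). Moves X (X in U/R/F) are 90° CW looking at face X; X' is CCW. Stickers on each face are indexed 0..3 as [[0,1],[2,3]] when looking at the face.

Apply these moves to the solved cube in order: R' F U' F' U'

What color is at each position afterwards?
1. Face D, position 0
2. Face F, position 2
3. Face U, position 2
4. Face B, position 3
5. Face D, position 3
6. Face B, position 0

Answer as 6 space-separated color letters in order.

After move 1 (R'): R=RRRR U=WBWB F=GWGW D=YGYG B=YBYB
After move 2 (F): F=GGWW U=WBOO R=WRBR D=RRYG L=OYOG
After move 3 (U'): U=BOWO F=OYWW R=GGBR B=WRYB L=YBOG
After move 4 (F'): F=YWOW U=BOGB R=RGRR D=BGYG L=YOOW
After move 5 (U'): U=OBBG F=YOOW R=YWRR B=RGYB L=WROW
Query 1: D[0] = B
Query 2: F[2] = O
Query 3: U[2] = B
Query 4: B[3] = B
Query 5: D[3] = G
Query 6: B[0] = R

Answer: B O B B G R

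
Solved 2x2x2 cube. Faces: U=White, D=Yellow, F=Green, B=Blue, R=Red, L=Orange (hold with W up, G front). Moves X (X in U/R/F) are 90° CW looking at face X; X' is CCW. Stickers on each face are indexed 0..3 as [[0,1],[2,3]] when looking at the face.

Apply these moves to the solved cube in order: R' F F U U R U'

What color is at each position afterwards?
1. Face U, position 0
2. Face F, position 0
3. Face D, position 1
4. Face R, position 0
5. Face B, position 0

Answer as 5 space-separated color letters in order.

Answer: B O Y Y O

Derivation:
After move 1 (R'): R=RRRR U=WBWB F=GWGW D=YGYG B=YBYB
After move 2 (F): F=GGWW U=WBOO R=WRBR D=RRYG L=OYOG
After move 3 (F): F=WGWG U=WBGY R=OROR D=BWYG L=OROR
After move 4 (U): U=GWYB F=ORWG R=YBOR B=ORYB L=WGOR
After move 5 (U): U=YGBW F=YBWG R=OROR B=WGYB L=OROR
After move 6 (R): R=OORR U=YBBG F=YWWG D=BYYW B=WGGB
After move 7 (U'): U=BGYB F=ORWG R=YWRR B=OOGB L=WGOR
Query 1: U[0] = B
Query 2: F[0] = O
Query 3: D[1] = Y
Query 4: R[0] = Y
Query 5: B[0] = O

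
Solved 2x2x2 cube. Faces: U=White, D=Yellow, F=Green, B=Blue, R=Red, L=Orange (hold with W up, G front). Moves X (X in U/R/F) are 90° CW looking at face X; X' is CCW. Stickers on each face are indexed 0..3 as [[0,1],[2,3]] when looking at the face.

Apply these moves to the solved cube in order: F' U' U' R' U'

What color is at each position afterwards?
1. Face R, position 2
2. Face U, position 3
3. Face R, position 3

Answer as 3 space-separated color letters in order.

After move 1 (F'): F=GGGG U=WWRR R=YRYR D=OOYY L=OWOW
After move 2 (U'): U=WRWR F=OWGG R=GGYR B=YRBB L=BBOW
After move 3 (U'): U=RRWW F=BBGG R=OWYR B=GGBB L=YROW
After move 4 (R'): R=WROY U=RBWG F=BRGW D=OBYG B=YGOB
After move 5 (U'): U=BGRW F=YRGW R=BROY B=WROB L=YGOW
Query 1: R[2] = O
Query 2: U[3] = W
Query 3: R[3] = Y

Answer: O W Y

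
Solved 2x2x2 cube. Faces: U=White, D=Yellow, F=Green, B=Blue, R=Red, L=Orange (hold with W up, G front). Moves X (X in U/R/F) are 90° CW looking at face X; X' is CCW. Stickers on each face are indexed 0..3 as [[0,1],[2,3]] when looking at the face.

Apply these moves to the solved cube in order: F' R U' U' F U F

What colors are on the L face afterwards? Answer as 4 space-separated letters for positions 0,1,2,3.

Answer: G R O O

Derivation:
After move 1 (F'): F=GGGG U=WWRR R=YRYR D=OOYY L=OWOW
After move 2 (R): R=YYRR U=WGRG F=GOGY D=OBYB B=RBWB
After move 3 (U'): U=GGWR F=OWGY R=GORR B=YYWB L=RBOW
After move 4 (U'): U=GRGW F=RBGY R=OWRR B=GOWB L=YYOW
After move 5 (F): F=GRYB U=GRWY R=GWWR D=ROYB L=YOOB
After move 6 (U): U=WGYR F=GWYB R=GOWR B=YOWB L=GROB
After move 7 (F): F=YGBW U=WGBR R=YORR D=WGYB L=GROO
Query: L face = GROO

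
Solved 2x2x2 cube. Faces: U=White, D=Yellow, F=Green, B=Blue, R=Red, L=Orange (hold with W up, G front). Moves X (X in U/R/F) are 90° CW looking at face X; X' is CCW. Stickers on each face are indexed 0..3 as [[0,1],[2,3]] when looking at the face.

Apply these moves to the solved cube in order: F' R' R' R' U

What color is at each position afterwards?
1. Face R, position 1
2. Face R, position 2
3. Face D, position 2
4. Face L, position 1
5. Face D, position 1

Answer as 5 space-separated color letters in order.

After move 1 (F'): F=GGGG U=WWRR R=YRYR D=OOYY L=OWOW
After move 2 (R'): R=RRYY U=WBRB F=GWGR D=OGYG B=YBOB
After move 3 (R'): R=RYRY U=WORY F=GBGB D=OWYR B=GBGB
After move 4 (R'): R=YYRR U=WGRG F=GOGY D=OBYB B=RBWB
After move 5 (U): U=RWGG F=YYGY R=RBRR B=OWWB L=GOOW
Query 1: R[1] = B
Query 2: R[2] = R
Query 3: D[2] = Y
Query 4: L[1] = O
Query 5: D[1] = B

Answer: B R Y O B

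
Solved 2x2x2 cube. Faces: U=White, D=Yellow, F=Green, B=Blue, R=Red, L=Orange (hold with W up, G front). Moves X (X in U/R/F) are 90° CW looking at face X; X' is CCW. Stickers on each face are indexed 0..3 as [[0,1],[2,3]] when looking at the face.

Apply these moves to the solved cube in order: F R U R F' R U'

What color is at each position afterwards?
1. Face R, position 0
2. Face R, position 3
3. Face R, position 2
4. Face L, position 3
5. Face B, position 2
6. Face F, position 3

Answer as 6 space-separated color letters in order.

After move 1 (F): F=GGGG U=WWOO R=WRWR D=RRYY L=OYOY
After move 2 (R): R=WWRR U=WGOG F=GRGY D=RBYB B=OBWB
After move 3 (U): U=OWGG F=WWGY R=OBRR B=OYWB L=GROY
After move 4 (R): R=RORB U=OWGY F=WBGB D=RWYO B=GYWB
After move 5 (F'): F=BBWG U=OWRR R=WORB D=RYYO L=GYOG
After move 6 (R): R=RWBO U=OBRG F=BYWO D=RWYG B=RYWB
After move 7 (U'): U=BGOR F=GYWO R=BYBO B=RWWB L=RYOG
Query 1: R[0] = B
Query 2: R[3] = O
Query 3: R[2] = B
Query 4: L[3] = G
Query 5: B[2] = W
Query 6: F[3] = O

Answer: B O B G W O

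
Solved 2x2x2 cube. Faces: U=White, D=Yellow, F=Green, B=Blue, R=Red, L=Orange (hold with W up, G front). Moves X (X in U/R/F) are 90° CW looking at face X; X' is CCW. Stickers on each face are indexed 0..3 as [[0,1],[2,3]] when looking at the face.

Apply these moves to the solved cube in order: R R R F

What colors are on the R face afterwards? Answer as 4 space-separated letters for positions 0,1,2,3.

After move 1 (R): R=RRRR U=WGWG F=GYGY D=YBYB B=WBWB
After move 2 (R): R=RRRR U=WYWY F=GBGB D=YWYW B=GBGB
After move 3 (R): R=RRRR U=WBWB F=GWGW D=YGYG B=YBYB
After move 4 (F): F=GGWW U=WBOO R=WRBR D=RRYG L=OYOG
Query: R face = WRBR

Answer: W R B R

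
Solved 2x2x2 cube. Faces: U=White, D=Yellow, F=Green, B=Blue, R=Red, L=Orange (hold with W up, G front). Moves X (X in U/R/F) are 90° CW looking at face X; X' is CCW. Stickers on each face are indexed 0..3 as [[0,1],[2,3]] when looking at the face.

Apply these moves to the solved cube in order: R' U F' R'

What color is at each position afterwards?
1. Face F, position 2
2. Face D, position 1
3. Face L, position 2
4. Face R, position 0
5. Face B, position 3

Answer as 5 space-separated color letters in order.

After move 1 (R'): R=RRRR U=WBWB F=GWGW D=YGYG B=YBYB
After move 2 (U): U=WWBB F=RRGW R=YBRR B=OOYB L=GWOO
After move 3 (F'): F=RWRG U=WWYR R=GBYR D=WOYG L=GBOB
After move 4 (R'): R=BRGY U=WYYO F=RWRR D=WWYG B=GOOB
Query 1: F[2] = R
Query 2: D[1] = W
Query 3: L[2] = O
Query 4: R[0] = B
Query 5: B[3] = B

Answer: R W O B B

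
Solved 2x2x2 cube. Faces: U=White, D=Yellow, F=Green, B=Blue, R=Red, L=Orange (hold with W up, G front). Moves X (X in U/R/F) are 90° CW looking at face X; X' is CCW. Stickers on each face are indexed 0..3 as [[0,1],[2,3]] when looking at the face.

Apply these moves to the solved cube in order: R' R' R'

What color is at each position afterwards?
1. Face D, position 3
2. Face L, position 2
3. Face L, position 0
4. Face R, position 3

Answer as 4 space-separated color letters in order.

After move 1 (R'): R=RRRR U=WBWB F=GWGW D=YGYG B=YBYB
After move 2 (R'): R=RRRR U=WYWY F=GBGB D=YWYW B=GBGB
After move 3 (R'): R=RRRR U=WGWG F=GYGY D=YBYB B=WBWB
Query 1: D[3] = B
Query 2: L[2] = O
Query 3: L[0] = O
Query 4: R[3] = R

Answer: B O O R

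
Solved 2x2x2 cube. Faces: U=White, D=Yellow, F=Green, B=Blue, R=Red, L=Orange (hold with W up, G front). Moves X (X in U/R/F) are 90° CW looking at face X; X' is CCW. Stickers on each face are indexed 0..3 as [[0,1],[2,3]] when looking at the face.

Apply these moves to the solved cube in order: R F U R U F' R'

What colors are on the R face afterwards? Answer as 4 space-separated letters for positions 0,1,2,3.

After move 1 (R): R=RRRR U=WGWG F=GYGY D=YBYB B=WBWB
After move 2 (F): F=GGYY U=WGOO R=WRGR D=RRYB L=OYOB
After move 3 (U): U=OWOG F=WRYY R=WBGR B=OYWB L=GGOB
After move 4 (R): R=GWRB U=OROY F=WRYB D=RWYO B=GYWB
After move 5 (U): U=OOYR F=GWYB R=GYRB B=GGWB L=WROB
After move 6 (F'): F=WBGY U=OOGR R=WYRB D=RBYO L=WROY
After move 7 (R'): R=YBWR U=OWGG F=WOGR D=RBYY B=OGBB
Query: R face = YBWR

Answer: Y B W R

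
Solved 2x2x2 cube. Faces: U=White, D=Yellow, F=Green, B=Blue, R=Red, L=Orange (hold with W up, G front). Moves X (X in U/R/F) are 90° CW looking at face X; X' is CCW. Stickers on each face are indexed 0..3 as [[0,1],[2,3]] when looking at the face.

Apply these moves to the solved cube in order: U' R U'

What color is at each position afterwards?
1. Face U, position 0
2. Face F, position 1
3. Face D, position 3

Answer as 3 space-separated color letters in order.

After move 1 (U'): U=WWWW F=OOGG R=GGRR B=RRBB L=BBOO
After move 2 (R): R=RGRG U=WOWG F=OYGY D=YBYR B=WRWB
After move 3 (U'): U=OGWW F=BBGY R=OYRG B=RGWB L=WROO
Query 1: U[0] = O
Query 2: F[1] = B
Query 3: D[3] = R

Answer: O B R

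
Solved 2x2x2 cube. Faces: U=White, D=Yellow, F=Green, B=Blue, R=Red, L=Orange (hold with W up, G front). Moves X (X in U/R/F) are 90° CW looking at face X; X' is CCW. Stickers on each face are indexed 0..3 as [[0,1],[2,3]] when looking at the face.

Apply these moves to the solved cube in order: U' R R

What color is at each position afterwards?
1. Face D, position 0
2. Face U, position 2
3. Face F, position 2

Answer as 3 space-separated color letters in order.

After move 1 (U'): U=WWWW F=OOGG R=GGRR B=RRBB L=BBOO
After move 2 (R): R=RGRG U=WOWG F=OYGY D=YBYR B=WRWB
After move 3 (R): R=RRGG U=WYWY F=OBGR D=YWYW B=GROB
Query 1: D[0] = Y
Query 2: U[2] = W
Query 3: F[2] = G

Answer: Y W G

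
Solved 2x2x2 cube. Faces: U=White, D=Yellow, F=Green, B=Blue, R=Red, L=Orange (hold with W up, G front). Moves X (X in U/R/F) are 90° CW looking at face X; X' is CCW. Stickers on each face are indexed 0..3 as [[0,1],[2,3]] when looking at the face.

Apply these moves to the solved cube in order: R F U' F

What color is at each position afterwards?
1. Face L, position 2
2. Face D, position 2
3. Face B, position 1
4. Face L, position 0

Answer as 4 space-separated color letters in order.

After move 1 (R): R=RRRR U=WGWG F=GYGY D=YBYB B=WBWB
After move 2 (F): F=GGYY U=WGOO R=WRGR D=RRYB L=OYOB
After move 3 (U'): U=GOWO F=OYYY R=GGGR B=WRWB L=WBOB
After move 4 (F): F=YOYY U=GOBB R=WGOR D=GGYB L=WROR
Query 1: L[2] = O
Query 2: D[2] = Y
Query 3: B[1] = R
Query 4: L[0] = W

Answer: O Y R W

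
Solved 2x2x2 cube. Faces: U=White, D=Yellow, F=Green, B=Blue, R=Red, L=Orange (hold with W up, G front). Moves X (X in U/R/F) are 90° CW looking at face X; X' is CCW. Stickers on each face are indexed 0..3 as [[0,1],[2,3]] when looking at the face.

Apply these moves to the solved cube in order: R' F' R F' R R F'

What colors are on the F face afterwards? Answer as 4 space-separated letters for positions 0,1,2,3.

After move 1 (R'): R=RRRR U=WBWB F=GWGW D=YGYG B=YBYB
After move 2 (F'): F=WWGG U=WBRR R=GRYR D=OOYG L=OBOW
After move 3 (R): R=YGRR U=WWRG F=WOGG D=OYYY B=RBBB
After move 4 (F'): F=OGWG U=WWYR R=YGOR D=BWYY L=OGOR
After move 5 (R): R=OYRG U=WGYG F=OWWY D=BBYR B=RBWB
After move 6 (R): R=ROGY U=WWYY F=OBWR D=BWYR B=GBGB
After move 7 (F'): F=BROW U=WWRG R=WOBY D=GRYR L=OYOY
Query: F face = BROW

Answer: B R O W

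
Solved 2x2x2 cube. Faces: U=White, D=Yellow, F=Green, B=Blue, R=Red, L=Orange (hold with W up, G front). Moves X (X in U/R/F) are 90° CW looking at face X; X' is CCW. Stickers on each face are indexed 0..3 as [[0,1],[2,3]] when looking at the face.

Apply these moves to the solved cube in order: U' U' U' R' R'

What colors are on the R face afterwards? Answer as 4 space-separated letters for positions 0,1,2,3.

Answer: R R B B

Derivation:
After move 1 (U'): U=WWWW F=OOGG R=GGRR B=RRBB L=BBOO
After move 2 (U'): U=WWWW F=BBGG R=OORR B=GGBB L=RROO
After move 3 (U'): U=WWWW F=RRGG R=BBRR B=OOBB L=GGOO
After move 4 (R'): R=BRBR U=WBWO F=RWGW D=YRYG B=YOYB
After move 5 (R'): R=RRBB U=WYWY F=RBGO D=YWYW B=GORB
Query: R face = RRBB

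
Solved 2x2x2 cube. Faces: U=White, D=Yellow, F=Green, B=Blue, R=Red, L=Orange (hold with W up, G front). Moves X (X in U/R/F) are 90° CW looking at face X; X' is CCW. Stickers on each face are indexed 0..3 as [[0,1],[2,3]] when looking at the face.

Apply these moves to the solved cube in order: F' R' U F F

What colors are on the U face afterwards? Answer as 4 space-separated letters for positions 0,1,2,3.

After move 1 (F'): F=GGGG U=WWRR R=YRYR D=OOYY L=OWOW
After move 2 (R'): R=RRYY U=WBRB F=GWGR D=OGYG B=YBOB
After move 3 (U): U=RWBB F=RRGR R=YBYY B=OWOB L=GWOW
After move 4 (F): F=GRRR U=RWWW R=BBBY D=YYYG L=GOOG
After move 5 (F): F=RGRR U=RWGO R=WBWY D=BBYG L=GYOY
Query: U face = RWGO

Answer: R W G O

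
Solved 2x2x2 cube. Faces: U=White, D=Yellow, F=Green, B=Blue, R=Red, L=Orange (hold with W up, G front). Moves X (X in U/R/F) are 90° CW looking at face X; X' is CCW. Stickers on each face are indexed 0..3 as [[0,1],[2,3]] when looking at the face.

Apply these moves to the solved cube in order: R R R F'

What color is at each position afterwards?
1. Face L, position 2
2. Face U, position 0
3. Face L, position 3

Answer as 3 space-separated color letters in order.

After move 1 (R): R=RRRR U=WGWG F=GYGY D=YBYB B=WBWB
After move 2 (R): R=RRRR U=WYWY F=GBGB D=YWYW B=GBGB
After move 3 (R): R=RRRR U=WBWB F=GWGW D=YGYG B=YBYB
After move 4 (F'): F=WWGG U=WBRR R=GRYR D=OOYG L=OBOW
Query 1: L[2] = O
Query 2: U[0] = W
Query 3: L[3] = W

Answer: O W W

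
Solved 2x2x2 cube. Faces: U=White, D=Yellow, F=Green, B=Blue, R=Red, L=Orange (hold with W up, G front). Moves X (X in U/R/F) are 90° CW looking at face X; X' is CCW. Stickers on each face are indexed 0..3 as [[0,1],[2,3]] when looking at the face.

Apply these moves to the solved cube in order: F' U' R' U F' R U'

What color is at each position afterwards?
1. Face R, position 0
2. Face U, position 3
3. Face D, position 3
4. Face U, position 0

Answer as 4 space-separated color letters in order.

After move 1 (F'): F=GGGG U=WWRR R=YRYR D=OOYY L=OWOW
After move 2 (U'): U=WRWR F=OWGG R=GGYR B=YRBB L=BBOW
After move 3 (R'): R=GRGY U=WBWY F=ORGR D=OWYG B=YROB
After move 4 (U): U=WWYB F=GRGR R=YRGY B=BBOB L=OROW
After move 5 (F'): F=RRGG U=WWYG R=WROY D=RWYG L=OBOY
After move 6 (R): R=OWYR U=WRYG F=RWGG D=ROYB B=GBWB
After move 7 (U'): U=RGWY F=OBGG R=RWYR B=OWWB L=GBOY
Query 1: R[0] = R
Query 2: U[3] = Y
Query 3: D[3] = B
Query 4: U[0] = R

Answer: R Y B R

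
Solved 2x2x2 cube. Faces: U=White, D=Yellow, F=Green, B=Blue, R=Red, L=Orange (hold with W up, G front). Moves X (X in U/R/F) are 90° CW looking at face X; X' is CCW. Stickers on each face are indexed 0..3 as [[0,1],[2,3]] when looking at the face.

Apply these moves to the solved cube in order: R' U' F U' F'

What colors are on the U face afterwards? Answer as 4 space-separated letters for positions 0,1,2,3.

Answer: B B G W

Derivation:
After move 1 (R'): R=RRRR U=WBWB F=GWGW D=YGYG B=YBYB
After move 2 (U'): U=BBWW F=OOGW R=GWRR B=RRYB L=YBOO
After move 3 (F): F=GOWO U=BBOB R=WWWR D=RGYG L=YYOG
After move 4 (U'): U=BBBO F=YYWO R=GOWR B=WWYB L=RROG
After move 5 (F'): F=YOYW U=BBGW R=GORR D=RGYG L=ROOB
Query: U face = BBGW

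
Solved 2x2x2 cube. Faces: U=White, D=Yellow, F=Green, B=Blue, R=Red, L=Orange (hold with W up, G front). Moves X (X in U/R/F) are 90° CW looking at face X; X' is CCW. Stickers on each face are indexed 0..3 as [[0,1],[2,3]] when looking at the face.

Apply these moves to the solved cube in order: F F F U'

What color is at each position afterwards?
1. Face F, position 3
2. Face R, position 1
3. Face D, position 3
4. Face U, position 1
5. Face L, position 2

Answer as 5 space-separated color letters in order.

After move 1 (F): F=GGGG U=WWOO R=WRWR D=RRYY L=OYOY
After move 2 (F): F=GGGG U=WWYY R=OROR D=WWYY L=OROR
After move 3 (F): F=GGGG U=WWRR R=YRYR D=OOYY L=OWOW
After move 4 (U'): U=WRWR F=OWGG R=GGYR B=YRBB L=BBOW
Query 1: F[3] = G
Query 2: R[1] = G
Query 3: D[3] = Y
Query 4: U[1] = R
Query 5: L[2] = O

Answer: G G Y R O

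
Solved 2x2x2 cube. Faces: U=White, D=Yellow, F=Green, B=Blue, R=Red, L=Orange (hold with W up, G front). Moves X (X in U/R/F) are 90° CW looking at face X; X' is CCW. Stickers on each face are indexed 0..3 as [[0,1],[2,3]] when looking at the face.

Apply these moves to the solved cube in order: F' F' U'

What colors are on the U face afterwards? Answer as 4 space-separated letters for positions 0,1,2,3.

Answer: W Y W Y

Derivation:
After move 1 (F'): F=GGGG U=WWRR R=YRYR D=OOYY L=OWOW
After move 2 (F'): F=GGGG U=WWYY R=OROR D=WWYY L=OROR
After move 3 (U'): U=WYWY F=ORGG R=GGOR B=ORBB L=BBOR
Query: U face = WYWY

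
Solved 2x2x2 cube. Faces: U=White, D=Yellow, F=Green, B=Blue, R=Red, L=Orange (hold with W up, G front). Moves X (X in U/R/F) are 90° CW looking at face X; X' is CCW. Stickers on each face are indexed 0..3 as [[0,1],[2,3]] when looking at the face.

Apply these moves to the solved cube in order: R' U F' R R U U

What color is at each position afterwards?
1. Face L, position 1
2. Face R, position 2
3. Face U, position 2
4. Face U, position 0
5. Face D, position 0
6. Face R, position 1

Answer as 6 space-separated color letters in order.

After move 1 (R'): R=RRRR U=WBWB F=GWGW D=YGYG B=YBYB
After move 2 (U): U=WWBB F=RRGW R=YBRR B=OOYB L=GWOO
After move 3 (F'): F=RWRG U=WWYR R=GBYR D=WOYG L=GBOB
After move 4 (R): R=YGRB U=WWYG F=RORG D=WYYO B=ROWB
After move 5 (R): R=RYBG U=WOYG F=RYRO D=WWYR B=GOWB
After move 6 (U): U=YWGO F=RYRO R=GOBG B=GBWB L=RYOB
After move 7 (U): U=GYOW F=GORO R=GBBG B=RYWB L=RYOB
Query 1: L[1] = Y
Query 2: R[2] = B
Query 3: U[2] = O
Query 4: U[0] = G
Query 5: D[0] = W
Query 6: R[1] = B

Answer: Y B O G W B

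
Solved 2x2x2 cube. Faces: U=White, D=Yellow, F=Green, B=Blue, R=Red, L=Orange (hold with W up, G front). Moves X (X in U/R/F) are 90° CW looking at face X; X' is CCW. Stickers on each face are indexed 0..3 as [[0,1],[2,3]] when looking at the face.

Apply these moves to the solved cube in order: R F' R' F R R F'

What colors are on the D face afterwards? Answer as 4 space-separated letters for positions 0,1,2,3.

Answer: O Y Y G

Derivation:
After move 1 (R): R=RRRR U=WGWG F=GYGY D=YBYB B=WBWB
After move 2 (F'): F=YYGG U=WGRR R=BRYR D=OOYB L=OGOW
After move 3 (R'): R=RRBY U=WWRW F=YGGR D=OYYG B=BBOB
After move 4 (F): F=GYRG U=WWWG R=RRWY D=BRYG L=OOOY
After move 5 (R): R=WRYR U=WYWG F=GRRG D=BOYB B=GBWB
After move 6 (R): R=YWRR U=WRWG F=GORB D=BWYG B=GBYB
After move 7 (F'): F=OBGR U=WRYR R=WWBR D=OYYG L=OGOW
Query: D face = OYYG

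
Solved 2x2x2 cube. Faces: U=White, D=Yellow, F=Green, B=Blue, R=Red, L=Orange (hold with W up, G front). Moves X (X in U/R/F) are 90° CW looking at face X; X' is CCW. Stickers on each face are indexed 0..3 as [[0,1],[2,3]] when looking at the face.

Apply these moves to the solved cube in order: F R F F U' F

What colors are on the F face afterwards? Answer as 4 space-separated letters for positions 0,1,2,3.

After move 1 (F): F=GGGG U=WWOO R=WRWR D=RRYY L=OYOY
After move 2 (R): R=WWRR U=WGOG F=GRGY D=RBYB B=OBWB
After move 3 (F): F=GGYR U=WGYY R=OWGR D=RWYB L=OROB
After move 4 (F): F=YGRG U=WGBR R=YWYR D=GOYB L=OROW
After move 5 (U'): U=GRWB F=ORRG R=YGYR B=YWWB L=OBOW
After move 6 (F): F=ROGR U=GRWB R=WGBR D=YYYB L=OGOO
Query: F face = ROGR

Answer: R O G R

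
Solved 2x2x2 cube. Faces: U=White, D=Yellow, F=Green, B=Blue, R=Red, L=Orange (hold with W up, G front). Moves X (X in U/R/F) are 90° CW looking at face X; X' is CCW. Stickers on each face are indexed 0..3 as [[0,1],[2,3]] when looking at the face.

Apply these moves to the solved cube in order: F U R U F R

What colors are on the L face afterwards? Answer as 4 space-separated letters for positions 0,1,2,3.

After move 1 (F): F=GGGG U=WWOO R=WRWR D=RRYY L=OYOY
After move 2 (U): U=OWOW F=WRGG R=BBWR B=OYBB L=GGOY
After move 3 (R): R=WBRB U=OROG F=WRGY D=RBYO B=WYWB
After move 4 (U): U=OOGR F=WBGY R=WYRB B=GGWB L=WROY
After move 5 (F): F=GWYB U=OOYR R=GYRB D=RWYO L=WROB
After move 6 (R): R=RGBY U=OWYB F=GWYO D=RWYG B=RGOB
Query: L face = WROB

Answer: W R O B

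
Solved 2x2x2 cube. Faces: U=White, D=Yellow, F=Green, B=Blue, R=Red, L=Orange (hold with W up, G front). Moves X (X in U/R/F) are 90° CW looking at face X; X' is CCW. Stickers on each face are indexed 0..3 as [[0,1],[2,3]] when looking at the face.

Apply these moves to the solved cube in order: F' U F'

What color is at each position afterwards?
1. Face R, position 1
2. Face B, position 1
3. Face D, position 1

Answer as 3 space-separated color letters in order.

Answer: B W W

Derivation:
After move 1 (F'): F=GGGG U=WWRR R=YRYR D=OOYY L=OWOW
After move 2 (U): U=RWRW F=YRGG R=BBYR B=OWBB L=GGOW
After move 3 (F'): F=RGYG U=RWBY R=OBOR D=GWYY L=GWOR
Query 1: R[1] = B
Query 2: B[1] = W
Query 3: D[1] = W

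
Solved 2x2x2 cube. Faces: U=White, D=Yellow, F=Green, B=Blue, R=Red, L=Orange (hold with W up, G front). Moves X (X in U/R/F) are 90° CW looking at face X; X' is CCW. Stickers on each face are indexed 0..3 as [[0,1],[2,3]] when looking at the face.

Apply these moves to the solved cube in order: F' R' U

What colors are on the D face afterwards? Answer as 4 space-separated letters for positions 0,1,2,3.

Answer: O G Y G

Derivation:
After move 1 (F'): F=GGGG U=WWRR R=YRYR D=OOYY L=OWOW
After move 2 (R'): R=RRYY U=WBRB F=GWGR D=OGYG B=YBOB
After move 3 (U): U=RWBB F=RRGR R=YBYY B=OWOB L=GWOW
Query: D face = OGYG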